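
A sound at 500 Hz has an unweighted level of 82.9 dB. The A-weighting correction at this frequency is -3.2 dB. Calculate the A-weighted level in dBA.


Given values:
  SPL = 82.9 dB
  A-weighting at 500 Hz = -3.2 dB
Formula: L_A = SPL + A_weight
L_A = 82.9 + (-3.2)
L_A = 79.7

79.7 dBA


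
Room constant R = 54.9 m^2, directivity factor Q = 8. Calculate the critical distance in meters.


Given values:
  R = 54.9 m^2, Q = 8
Formula: d_c = 0.141 * sqrt(Q * R)
Compute Q * R = 8 * 54.9 = 439.2
Compute sqrt(439.2) = 20.9571
d_c = 0.141 * 20.9571 = 2.955

2.955 m


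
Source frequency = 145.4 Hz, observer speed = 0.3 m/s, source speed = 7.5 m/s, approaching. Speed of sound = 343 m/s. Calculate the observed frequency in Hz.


Given values:
  f_s = 145.4 Hz, v_o = 0.3 m/s, v_s = 7.5 m/s
  Direction: approaching
Formula: f_o = f_s * (c + v_o) / (c - v_s)
Numerator: c + v_o = 343 + 0.3 = 343.3
Denominator: c - v_s = 343 - 7.5 = 335.5
f_o = 145.4 * 343.3 / 335.5 = 148.78

148.78 Hz


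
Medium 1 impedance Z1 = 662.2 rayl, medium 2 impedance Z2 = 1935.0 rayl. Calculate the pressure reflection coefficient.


Given values:
  Z1 = 662.2 rayl, Z2 = 1935.0 rayl
Formula: R = (Z2 - Z1) / (Z2 + Z1)
Numerator: Z2 - Z1 = 1935.0 - 662.2 = 1272.8
Denominator: Z2 + Z1 = 1935.0 + 662.2 = 2597.2
R = 1272.8 / 2597.2 = 0.4901

0.4901


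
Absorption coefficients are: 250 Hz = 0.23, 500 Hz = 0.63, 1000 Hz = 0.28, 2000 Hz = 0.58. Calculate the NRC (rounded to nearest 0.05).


Given values:
  a_250 = 0.23, a_500 = 0.63
  a_1000 = 0.28, a_2000 = 0.58
Formula: NRC = (a250 + a500 + a1000 + a2000) / 4
Sum = 0.23 + 0.63 + 0.28 + 0.58 = 1.72
NRC = 1.72 / 4 = 0.43
Rounded to nearest 0.05: 0.45

0.45


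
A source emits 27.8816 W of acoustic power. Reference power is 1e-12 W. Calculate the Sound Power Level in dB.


Given values:
  W = 27.8816 W
  W_ref = 1e-12 W
Formula: SWL = 10 * log10(W / W_ref)
Compute ratio: W / W_ref = 27881600000000
Compute log10: log10(27881600000000) = 13.445318
Multiply: SWL = 10 * 13.445318 = 134.45

134.45 dB


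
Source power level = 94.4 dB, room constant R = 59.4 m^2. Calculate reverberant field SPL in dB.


Given values:
  Lw = 94.4 dB, R = 59.4 m^2
Formula: SPL = Lw + 10 * log10(4 / R)
Compute 4 / R = 4 / 59.4 = 0.06734
Compute 10 * log10(0.06734) = -11.7173
SPL = 94.4 + (-11.7173) = 82.68

82.68 dB


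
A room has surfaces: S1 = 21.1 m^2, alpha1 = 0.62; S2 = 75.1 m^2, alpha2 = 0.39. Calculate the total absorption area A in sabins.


Given surfaces:
  Surface 1: 21.1 * 0.62 = 13.082
  Surface 2: 75.1 * 0.39 = 29.289
Formula: A = sum(Si * alpha_i)
A = 13.082 + 29.289
A = 42.37

42.37 sabins


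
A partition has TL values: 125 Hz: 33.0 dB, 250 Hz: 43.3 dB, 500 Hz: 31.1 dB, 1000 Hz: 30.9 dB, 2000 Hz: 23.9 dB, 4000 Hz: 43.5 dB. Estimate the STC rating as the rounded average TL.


Given TL values at each frequency:
  125 Hz: 33.0 dB
  250 Hz: 43.3 dB
  500 Hz: 31.1 dB
  1000 Hz: 30.9 dB
  2000 Hz: 23.9 dB
  4000 Hz: 43.5 dB
Formula: STC ~ round(average of TL values)
Sum = 33.0 + 43.3 + 31.1 + 30.9 + 23.9 + 43.5 = 205.7
Average = 205.7 / 6 = 34.28
Rounded: 34

34


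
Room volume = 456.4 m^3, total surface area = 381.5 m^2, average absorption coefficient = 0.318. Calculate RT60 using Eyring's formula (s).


Given values:
  V = 456.4 m^3, S = 381.5 m^2, alpha = 0.318
Formula: RT60 = 0.161 * V / (-S * ln(1 - alpha))
Compute ln(1 - 0.318) = ln(0.682) = -0.382726
Denominator: -381.5 * -0.382726 = 146.01
Numerator: 0.161 * 456.4 = 73.4804
RT60 = 73.4804 / 146.01 = 0.503

0.503 s


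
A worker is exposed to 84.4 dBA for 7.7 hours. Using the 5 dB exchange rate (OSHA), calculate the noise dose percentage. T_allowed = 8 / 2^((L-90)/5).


Given values:
  L = 84.4 dBA, T = 7.7 hours
Formula: T_allowed = 8 / 2^((L - 90) / 5)
Compute exponent: (84.4 - 90) / 5 = -1.12
Compute 2^(-1.12) = 0.460094
T_allowed = 8 / 0.460094 = 17.387751 hours
Dose = (T / T_allowed) * 100
Dose = (7.7 / 17.387751) * 100 = 44.28

44.28 %


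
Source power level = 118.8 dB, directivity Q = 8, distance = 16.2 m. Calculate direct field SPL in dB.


Given values:
  Lw = 118.8 dB, Q = 8, r = 16.2 m
Formula: SPL = Lw + 10 * log10(Q / (4 * pi * r^2))
Compute 4 * pi * r^2 = 4 * pi * 16.2^2 = 3297.9183
Compute Q / denom = 8 / 3297.9183 = 0.00242577
Compute 10 * log10(0.00242577) = -26.1515
SPL = 118.8 + (-26.1515) = 92.65

92.65 dB


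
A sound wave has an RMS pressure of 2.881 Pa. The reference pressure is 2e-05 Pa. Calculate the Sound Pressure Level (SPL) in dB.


Given values:
  p = 2.881 Pa
  p_ref = 2e-05 Pa
Formula: SPL = 20 * log10(p / p_ref)
Compute ratio: p / p_ref = 2.881 / 2e-05 = 144050
Compute log10: log10(144050) = 5.158513
Multiply: SPL = 20 * 5.158513 = 103.17

103.17 dB


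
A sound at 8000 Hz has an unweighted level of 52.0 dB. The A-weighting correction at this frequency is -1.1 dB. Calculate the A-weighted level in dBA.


Given values:
  SPL = 52.0 dB
  A-weighting at 8000 Hz = -1.1 dB
Formula: L_A = SPL + A_weight
L_A = 52.0 + (-1.1)
L_A = 50.9

50.9 dBA


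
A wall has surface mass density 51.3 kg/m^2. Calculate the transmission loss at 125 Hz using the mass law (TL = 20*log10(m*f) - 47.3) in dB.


Given values:
  m = 51.3 kg/m^2, f = 125 Hz
Formula: TL = 20 * log10(m * f) - 47.3
Compute m * f = 51.3 * 125 = 6412.5
Compute log10(6412.5) = 3.807027
Compute 20 * 3.807027 = 76.1405
TL = 76.1405 - 47.3 = 28.84

28.84 dB


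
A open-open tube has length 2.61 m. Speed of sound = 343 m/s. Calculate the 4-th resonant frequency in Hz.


Given values:
  Tube type: open-open, L = 2.61 m, c = 343 m/s, n = 4
Formula: f_n = n * c / (2 * L)
Compute 2 * L = 2 * 2.61 = 5.22
f = 4 * 343 / 5.22
f = 262.84

262.84 Hz


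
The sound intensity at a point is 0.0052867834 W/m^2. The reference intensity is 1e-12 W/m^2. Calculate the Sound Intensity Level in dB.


Given values:
  I = 0.0052867834 W/m^2
  I_ref = 1e-12 W/m^2
Formula: SIL = 10 * log10(I / I_ref)
Compute ratio: I / I_ref = 5286783400
Compute log10: log10(5286783400) = 9.723192
Multiply: SIL = 10 * 9.723192 = 97.23

97.23 dB


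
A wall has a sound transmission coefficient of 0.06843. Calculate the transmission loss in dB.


Given values:
  tau = 0.06843
Formula: TL = 10 * log10(1 / tau)
Compute 1 / tau = 1 / 0.06843 = 14.6135
Compute log10(14.6135) = 1.164754
TL = 10 * 1.164754 = 11.65

11.65 dB


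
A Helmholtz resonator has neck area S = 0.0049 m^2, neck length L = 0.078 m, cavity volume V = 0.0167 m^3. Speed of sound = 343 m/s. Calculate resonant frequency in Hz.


Given values:
  S = 0.0049 m^2, L = 0.078 m, V = 0.0167 m^3, c = 343 m/s
Formula: f = (c / (2*pi)) * sqrt(S / (V * L))
Compute V * L = 0.0167 * 0.078 = 0.0013026
Compute S / (V * L) = 0.0049 / 0.0013026 = 3.7617
Compute sqrt(3.7617) = 1.93951
Compute c / (2*pi) = 343 / 6.283185 = 54.590148
f = 54.590148 * 1.93951 = 105.88

105.88 Hz


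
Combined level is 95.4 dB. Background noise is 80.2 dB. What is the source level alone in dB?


Given values:
  L_total = 95.4 dB, L_bg = 80.2 dB
Formula: L_source = 10 * log10(10^(L_total/10) - 10^(L_bg/10))
Convert to linear:
  10^(95.4/10) = 3467368504.5253
  10^(80.2/10) = 104712854.8051
Difference: 3467368504.5253 - 104712854.8051 = 3362655649.7202
L_source = 10 * log10(3362655649.7202) = 95.27

95.27 dB


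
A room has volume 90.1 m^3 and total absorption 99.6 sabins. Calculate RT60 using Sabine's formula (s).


Given values:
  V = 90.1 m^3
  A = 99.6 sabins
Formula: RT60 = 0.161 * V / A
Numerator: 0.161 * 90.1 = 14.5061
RT60 = 14.5061 / 99.6 = 0.146

0.146 s


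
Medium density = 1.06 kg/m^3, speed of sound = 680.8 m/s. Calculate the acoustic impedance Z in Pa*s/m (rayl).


Given values:
  rho = 1.06 kg/m^3
  c = 680.8 m/s
Formula: Z = rho * c
Z = 1.06 * 680.8
Z = 721.65

721.65 rayl


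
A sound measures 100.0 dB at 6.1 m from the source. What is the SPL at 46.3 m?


Given values:
  SPL1 = 100.0 dB, r1 = 6.1 m, r2 = 46.3 m
Formula: SPL2 = SPL1 - 20 * log10(r2 / r1)
Compute ratio: r2 / r1 = 46.3 / 6.1 = 7.5902
Compute log10: log10(7.5902) = 0.880253
Compute drop: 20 * 0.880253 = 17.6051
SPL2 = 100.0 - 17.6051 = 82.39

82.39 dB


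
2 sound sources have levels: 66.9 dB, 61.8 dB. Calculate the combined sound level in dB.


Formula: L_total = 10 * log10( sum(10^(Li/10)) )
  Source 1: 10^(66.9/10) = 4897788.1937
  Source 2: 10^(61.8/10) = 1513561.2484
Sum of linear values = 6411349.4421
L_total = 10 * log10(6411349.4421) = 68.07

68.07 dB


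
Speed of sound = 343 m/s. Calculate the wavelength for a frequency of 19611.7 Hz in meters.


Given values:
  c = 343 m/s, f = 19611.7 Hz
Formula: lambda = c / f
lambda = 343 / 19611.7
lambda = 0.0175

0.0175 m


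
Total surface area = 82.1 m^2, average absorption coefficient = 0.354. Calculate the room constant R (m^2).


Given values:
  S = 82.1 m^2, alpha = 0.354
Formula: R = S * alpha / (1 - alpha)
Numerator: 82.1 * 0.354 = 29.0634
Denominator: 1 - 0.354 = 0.646
R = 29.0634 / 0.646 = 44.99

44.99 m^2


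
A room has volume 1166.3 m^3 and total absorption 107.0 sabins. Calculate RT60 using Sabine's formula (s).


Given values:
  V = 1166.3 m^3
  A = 107.0 sabins
Formula: RT60 = 0.161 * V / A
Numerator: 0.161 * 1166.3 = 187.7743
RT60 = 187.7743 / 107.0 = 1.755

1.755 s


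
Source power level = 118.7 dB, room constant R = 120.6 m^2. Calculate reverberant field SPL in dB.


Given values:
  Lw = 118.7 dB, R = 120.6 m^2
Formula: SPL = Lw + 10 * log10(4 / R)
Compute 4 / R = 4 / 120.6 = 0.033167
Compute 10 * log10(0.033167) = -14.7929
SPL = 118.7 + (-14.7929) = 103.91

103.91 dB


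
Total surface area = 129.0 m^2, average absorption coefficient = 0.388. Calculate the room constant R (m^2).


Given values:
  S = 129.0 m^2, alpha = 0.388
Formula: R = S * alpha / (1 - alpha)
Numerator: 129.0 * 0.388 = 50.052
Denominator: 1 - 0.388 = 0.612
R = 50.052 / 0.612 = 81.78

81.78 m^2


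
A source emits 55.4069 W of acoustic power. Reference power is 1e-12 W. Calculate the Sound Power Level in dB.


Given values:
  W = 55.4069 W
  W_ref = 1e-12 W
Formula: SWL = 10 * log10(W / W_ref)
Compute ratio: W / W_ref = 55406900000000
Compute log10: log10(55406900000000) = 13.743564
Multiply: SWL = 10 * 13.743564 = 137.44

137.44 dB


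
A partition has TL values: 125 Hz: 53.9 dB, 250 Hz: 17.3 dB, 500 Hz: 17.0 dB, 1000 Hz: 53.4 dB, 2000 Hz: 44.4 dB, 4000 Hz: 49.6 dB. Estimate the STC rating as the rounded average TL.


Given TL values at each frequency:
  125 Hz: 53.9 dB
  250 Hz: 17.3 dB
  500 Hz: 17.0 dB
  1000 Hz: 53.4 dB
  2000 Hz: 44.4 dB
  4000 Hz: 49.6 dB
Formula: STC ~ round(average of TL values)
Sum = 53.9 + 17.3 + 17.0 + 53.4 + 44.4 + 49.6 = 235.6
Average = 235.6 / 6 = 39.27
Rounded: 39

39


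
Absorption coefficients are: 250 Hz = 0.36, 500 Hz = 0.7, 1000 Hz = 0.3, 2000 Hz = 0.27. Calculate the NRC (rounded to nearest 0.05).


Given values:
  a_250 = 0.36, a_500 = 0.7
  a_1000 = 0.3, a_2000 = 0.27
Formula: NRC = (a250 + a500 + a1000 + a2000) / 4
Sum = 0.36 + 0.7 + 0.3 + 0.27 = 1.63
NRC = 1.63 / 4 = 0.4075
Rounded to nearest 0.05: 0.4

0.4


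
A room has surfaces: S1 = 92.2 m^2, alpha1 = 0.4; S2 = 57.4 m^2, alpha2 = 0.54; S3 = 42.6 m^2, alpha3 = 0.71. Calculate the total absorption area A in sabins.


Given surfaces:
  Surface 1: 92.2 * 0.4 = 36.88
  Surface 2: 57.4 * 0.54 = 30.996
  Surface 3: 42.6 * 0.71 = 30.246
Formula: A = sum(Si * alpha_i)
A = 36.88 + 30.996 + 30.246
A = 98.12

98.12 sabins


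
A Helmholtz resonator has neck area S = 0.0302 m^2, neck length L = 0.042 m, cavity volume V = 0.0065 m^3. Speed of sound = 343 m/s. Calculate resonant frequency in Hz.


Given values:
  S = 0.0302 m^2, L = 0.042 m, V = 0.0065 m^3, c = 343 m/s
Formula: f = (c / (2*pi)) * sqrt(S / (V * L))
Compute V * L = 0.0065 * 0.042 = 0.000273
Compute S / (V * L) = 0.0302 / 0.000273 = 110.6227
Compute sqrt(110.6227) = 10.517733
Compute c / (2*pi) = 343 / 6.283185 = 54.590148
f = 54.590148 * 10.517733 = 574.16

574.16 Hz


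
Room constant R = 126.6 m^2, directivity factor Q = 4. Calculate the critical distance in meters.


Given values:
  R = 126.6 m^2, Q = 4
Formula: d_c = 0.141 * sqrt(Q * R)
Compute Q * R = 4 * 126.6 = 506.4
Compute sqrt(506.4) = 22.5033
d_c = 0.141 * 22.5033 = 3.173

3.173 m


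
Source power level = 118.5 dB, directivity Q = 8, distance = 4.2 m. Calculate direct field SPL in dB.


Given values:
  Lw = 118.5 dB, Q = 8, r = 4.2 m
Formula: SPL = Lw + 10 * log10(Q / (4 * pi * r^2))
Compute 4 * pi * r^2 = 4 * pi * 4.2^2 = 221.6708
Compute Q / denom = 8 / 221.6708 = 0.03608955
Compute 10 * log10(0.03608955) = -14.4262
SPL = 118.5 + (-14.4262) = 104.07

104.07 dB


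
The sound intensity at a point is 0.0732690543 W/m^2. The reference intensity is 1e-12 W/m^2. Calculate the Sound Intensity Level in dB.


Given values:
  I = 0.0732690543 W/m^2
  I_ref = 1e-12 W/m^2
Formula: SIL = 10 * log10(I / I_ref)
Compute ratio: I / I_ref = 73269054300
Compute log10: log10(73269054300) = 10.864921
Multiply: SIL = 10 * 10.864921 = 108.65

108.65 dB


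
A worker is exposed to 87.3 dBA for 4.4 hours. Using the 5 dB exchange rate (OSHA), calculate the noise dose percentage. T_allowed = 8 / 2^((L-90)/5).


Given values:
  L = 87.3 dBA, T = 4.4 hours
Formula: T_allowed = 8 / 2^((L - 90) / 5)
Compute exponent: (87.3 - 90) / 5 = -0.54
Compute 2^(-0.54) = 0.687771
T_allowed = 8 / 0.687771 = 11.631779 hours
Dose = (T / T_allowed) * 100
Dose = (4.4 / 11.631779) * 100 = 37.83

37.83 %


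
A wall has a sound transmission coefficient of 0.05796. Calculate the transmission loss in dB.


Given values:
  tau = 0.05796
Formula: TL = 10 * log10(1 / tau)
Compute 1 / tau = 1 / 0.05796 = 17.2533
Compute log10(17.2533) = 1.236872
TL = 10 * 1.236872 = 12.37

12.37 dB


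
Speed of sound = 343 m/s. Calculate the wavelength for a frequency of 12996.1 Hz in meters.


Given values:
  c = 343 m/s, f = 12996.1 Hz
Formula: lambda = c / f
lambda = 343 / 12996.1
lambda = 0.0264

0.0264 m


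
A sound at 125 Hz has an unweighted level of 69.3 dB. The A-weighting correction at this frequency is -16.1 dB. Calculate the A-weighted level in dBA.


Given values:
  SPL = 69.3 dB
  A-weighting at 125 Hz = -16.1 dB
Formula: L_A = SPL + A_weight
L_A = 69.3 + (-16.1)
L_A = 53.2

53.2 dBA


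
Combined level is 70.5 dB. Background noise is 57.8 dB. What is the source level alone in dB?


Given values:
  L_total = 70.5 dB, L_bg = 57.8 dB
Formula: L_source = 10 * log10(10^(L_total/10) - 10^(L_bg/10))
Convert to linear:
  10^(70.5/10) = 11220184.543
  10^(57.8/10) = 602559.5861
Difference: 11220184.543 - 602559.5861 = 10617624.9569
L_source = 10 * log10(10617624.9569) = 70.26

70.26 dB


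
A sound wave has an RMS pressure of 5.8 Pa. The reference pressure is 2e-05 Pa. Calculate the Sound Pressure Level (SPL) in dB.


Given values:
  p = 5.8 Pa
  p_ref = 2e-05 Pa
Formula: SPL = 20 * log10(p / p_ref)
Compute ratio: p / p_ref = 5.8 / 2e-05 = 290000
Compute log10: log10(290000) = 5.462398
Multiply: SPL = 20 * 5.462398 = 109.25

109.25 dB


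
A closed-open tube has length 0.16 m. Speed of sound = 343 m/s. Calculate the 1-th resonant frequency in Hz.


Given values:
  Tube type: closed-open, L = 0.16 m, c = 343 m/s, n = 1
Formula: f_n = (2n - 1) * c / (4 * L)
Compute 2n - 1 = 2*1 - 1 = 1
Compute 4 * L = 4 * 0.16 = 0.64
f = 1 * 343 / 0.64
f = 535.94

535.94 Hz


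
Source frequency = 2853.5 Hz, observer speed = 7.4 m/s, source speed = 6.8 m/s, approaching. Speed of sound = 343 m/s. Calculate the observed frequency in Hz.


Given values:
  f_s = 2853.5 Hz, v_o = 7.4 m/s, v_s = 6.8 m/s
  Direction: approaching
Formula: f_o = f_s * (c + v_o) / (c - v_s)
Numerator: c + v_o = 343 + 7.4 = 350.4
Denominator: c - v_s = 343 - 6.8 = 336.2
f_o = 2853.5 * 350.4 / 336.2 = 2974.02

2974.02 Hz


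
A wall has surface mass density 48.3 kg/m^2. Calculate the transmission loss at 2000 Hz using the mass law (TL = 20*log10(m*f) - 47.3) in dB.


Given values:
  m = 48.3 kg/m^2, f = 2000 Hz
Formula: TL = 20 * log10(m * f) - 47.3
Compute m * f = 48.3 * 2000 = 96600.0
Compute log10(96600.0) = 4.984977
Compute 20 * 4.984977 = 99.6995
TL = 99.6995 - 47.3 = 52.4

52.4 dB


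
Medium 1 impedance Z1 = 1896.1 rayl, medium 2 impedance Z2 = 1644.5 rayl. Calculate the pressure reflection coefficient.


Given values:
  Z1 = 1896.1 rayl, Z2 = 1644.5 rayl
Formula: R = (Z2 - Z1) / (Z2 + Z1)
Numerator: Z2 - Z1 = 1644.5 - 1896.1 = -251.6
Denominator: Z2 + Z1 = 1644.5 + 1896.1 = 3540.6
R = -251.6 / 3540.6 = -0.0711

-0.0711


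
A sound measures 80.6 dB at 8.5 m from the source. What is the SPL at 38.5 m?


Given values:
  SPL1 = 80.6 dB, r1 = 8.5 m, r2 = 38.5 m
Formula: SPL2 = SPL1 - 20 * log10(r2 / r1)
Compute ratio: r2 / r1 = 38.5 / 8.5 = 4.5294
Compute log10: log10(4.5294) = 0.656041
Compute drop: 20 * 0.656041 = 13.1208
SPL2 = 80.6 - 13.1208 = 67.48

67.48 dB


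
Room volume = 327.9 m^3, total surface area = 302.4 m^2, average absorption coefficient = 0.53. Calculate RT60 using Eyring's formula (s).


Given values:
  V = 327.9 m^3, S = 302.4 m^2, alpha = 0.53
Formula: RT60 = 0.161 * V / (-S * ln(1 - alpha))
Compute ln(1 - 0.53) = ln(0.47) = -0.755023
Denominator: -302.4 * -0.755023 = 228.319
Numerator: 0.161 * 327.9 = 52.7919
RT60 = 52.7919 / 228.319 = 0.231

0.231 s


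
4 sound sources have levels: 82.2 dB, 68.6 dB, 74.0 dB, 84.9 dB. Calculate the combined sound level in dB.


Formula: L_total = 10 * log10( sum(10^(Li/10)) )
  Source 1: 10^(82.2/10) = 165958690.7438
  Source 2: 10^(68.6/10) = 7244359.6007
  Source 3: 10^(74.0/10) = 25118864.3151
  Source 4: 10^(84.9/10) = 309029543.2514
Sum of linear values = 507351457.911
L_total = 10 * log10(507351457.911) = 87.05

87.05 dB


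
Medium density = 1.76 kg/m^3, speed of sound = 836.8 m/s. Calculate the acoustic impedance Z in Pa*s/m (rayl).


Given values:
  rho = 1.76 kg/m^3
  c = 836.8 m/s
Formula: Z = rho * c
Z = 1.76 * 836.8
Z = 1472.77

1472.77 rayl


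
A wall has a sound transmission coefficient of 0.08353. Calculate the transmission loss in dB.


Given values:
  tau = 0.08353
Formula: TL = 10 * log10(1 / tau)
Compute 1 / tau = 1 / 0.08353 = 11.9717
Compute log10(11.9717) = 1.078156
TL = 10 * 1.078156 = 10.78

10.78 dB


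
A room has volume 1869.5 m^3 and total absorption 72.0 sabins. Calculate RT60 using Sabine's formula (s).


Given values:
  V = 1869.5 m^3
  A = 72.0 sabins
Formula: RT60 = 0.161 * V / A
Numerator: 0.161 * 1869.5 = 300.9895
RT60 = 300.9895 / 72.0 = 4.18

4.18 s


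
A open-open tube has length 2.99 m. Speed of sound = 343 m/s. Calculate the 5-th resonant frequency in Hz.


Given values:
  Tube type: open-open, L = 2.99 m, c = 343 m/s, n = 5
Formula: f_n = n * c / (2 * L)
Compute 2 * L = 2 * 2.99 = 5.98
f = 5 * 343 / 5.98
f = 286.79

286.79 Hz


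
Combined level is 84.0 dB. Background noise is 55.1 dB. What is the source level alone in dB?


Given values:
  L_total = 84.0 dB, L_bg = 55.1 dB
Formula: L_source = 10 * log10(10^(L_total/10) - 10^(L_bg/10))
Convert to linear:
  10^(84.0/10) = 251188643.151
  10^(55.1/10) = 323593.6569
Difference: 251188643.151 - 323593.6569 = 250865049.4941
L_source = 10 * log10(250865049.4941) = 83.99

83.99 dB


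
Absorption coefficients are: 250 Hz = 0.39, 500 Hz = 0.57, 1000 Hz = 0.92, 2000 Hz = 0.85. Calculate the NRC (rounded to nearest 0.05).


Given values:
  a_250 = 0.39, a_500 = 0.57
  a_1000 = 0.92, a_2000 = 0.85
Formula: NRC = (a250 + a500 + a1000 + a2000) / 4
Sum = 0.39 + 0.57 + 0.92 + 0.85 = 2.73
NRC = 2.73 / 4 = 0.6825
Rounded to nearest 0.05: 0.7

0.7


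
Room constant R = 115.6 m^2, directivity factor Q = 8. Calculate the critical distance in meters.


Given values:
  R = 115.6 m^2, Q = 8
Formula: d_c = 0.141 * sqrt(Q * R)
Compute Q * R = 8 * 115.6 = 924.8
Compute sqrt(924.8) = 30.4105
d_c = 0.141 * 30.4105 = 4.288

4.288 m


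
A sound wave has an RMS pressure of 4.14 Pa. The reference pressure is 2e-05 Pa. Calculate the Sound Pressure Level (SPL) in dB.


Given values:
  p = 4.14 Pa
  p_ref = 2e-05 Pa
Formula: SPL = 20 * log10(p / p_ref)
Compute ratio: p / p_ref = 4.14 / 2e-05 = 207000
Compute log10: log10(207000) = 5.31597
Multiply: SPL = 20 * 5.31597 = 106.32

106.32 dB


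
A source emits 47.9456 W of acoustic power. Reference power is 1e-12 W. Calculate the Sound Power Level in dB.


Given values:
  W = 47.9456 W
  W_ref = 1e-12 W
Formula: SWL = 10 * log10(W / W_ref)
Compute ratio: W / W_ref = 47945600000000
Compute log10: log10(47945600000000) = 13.680749
Multiply: SWL = 10 * 13.680749 = 136.81

136.81 dB


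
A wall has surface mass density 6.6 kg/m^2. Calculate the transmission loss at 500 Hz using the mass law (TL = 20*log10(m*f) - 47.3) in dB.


Given values:
  m = 6.6 kg/m^2, f = 500 Hz
Formula: TL = 20 * log10(m * f) - 47.3
Compute m * f = 6.6 * 500 = 3300.0
Compute log10(3300.0) = 3.518514
Compute 20 * 3.518514 = 70.3703
TL = 70.3703 - 47.3 = 23.07

23.07 dB


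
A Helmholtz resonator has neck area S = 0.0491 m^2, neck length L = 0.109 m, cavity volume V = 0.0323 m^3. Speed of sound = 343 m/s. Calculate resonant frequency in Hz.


Given values:
  S = 0.0491 m^2, L = 0.109 m, V = 0.0323 m^3, c = 343 m/s
Formula: f = (c / (2*pi)) * sqrt(S / (V * L))
Compute V * L = 0.0323 * 0.109 = 0.0035207
Compute S / (V * L) = 0.0491 / 0.0035207 = 13.9461
Compute sqrt(13.9461) = 3.734448
Compute c / (2*pi) = 343 / 6.283185 = 54.590148
f = 54.590148 * 3.734448 = 203.86

203.86 Hz


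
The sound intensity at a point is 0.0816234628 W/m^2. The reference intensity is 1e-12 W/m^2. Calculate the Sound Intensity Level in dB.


Given values:
  I = 0.0816234628 W/m^2
  I_ref = 1e-12 W/m^2
Formula: SIL = 10 * log10(I / I_ref)
Compute ratio: I / I_ref = 81623462800
Compute log10: log10(81623462800) = 10.911815
Multiply: SIL = 10 * 10.911815 = 109.12

109.12 dB


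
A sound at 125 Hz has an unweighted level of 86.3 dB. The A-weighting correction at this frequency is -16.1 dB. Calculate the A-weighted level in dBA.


Given values:
  SPL = 86.3 dB
  A-weighting at 125 Hz = -16.1 dB
Formula: L_A = SPL + A_weight
L_A = 86.3 + (-16.1)
L_A = 70.2

70.2 dBA


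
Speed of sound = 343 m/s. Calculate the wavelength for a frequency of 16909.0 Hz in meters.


Given values:
  c = 343 m/s, f = 16909.0 Hz
Formula: lambda = c / f
lambda = 343 / 16909.0
lambda = 0.0203

0.0203 m


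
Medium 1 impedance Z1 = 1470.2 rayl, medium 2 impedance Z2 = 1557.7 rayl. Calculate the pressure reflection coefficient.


Given values:
  Z1 = 1470.2 rayl, Z2 = 1557.7 rayl
Formula: R = (Z2 - Z1) / (Z2 + Z1)
Numerator: Z2 - Z1 = 1557.7 - 1470.2 = 87.5
Denominator: Z2 + Z1 = 1557.7 + 1470.2 = 3027.9
R = 87.5 / 3027.9 = 0.0289

0.0289


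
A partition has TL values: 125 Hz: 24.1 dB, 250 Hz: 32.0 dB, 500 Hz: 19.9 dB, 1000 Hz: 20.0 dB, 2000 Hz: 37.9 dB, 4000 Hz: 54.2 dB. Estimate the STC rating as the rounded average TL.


Given TL values at each frequency:
  125 Hz: 24.1 dB
  250 Hz: 32.0 dB
  500 Hz: 19.9 dB
  1000 Hz: 20.0 dB
  2000 Hz: 37.9 dB
  4000 Hz: 54.2 dB
Formula: STC ~ round(average of TL values)
Sum = 24.1 + 32.0 + 19.9 + 20.0 + 37.9 + 54.2 = 188.1
Average = 188.1 / 6 = 31.35
Rounded: 31

31


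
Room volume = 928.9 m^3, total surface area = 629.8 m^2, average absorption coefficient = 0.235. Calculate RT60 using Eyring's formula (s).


Given values:
  V = 928.9 m^3, S = 629.8 m^2, alpha = 0.235
Formula: RT60 = 0.161 * V / (-S * ln(1 - alpha))
Compute ln(1 - 0.235) = ln(0.765) = -0.267879
Denominator: -629.8 * -0.267879 = 168.7102
Numerator: 0.161 * 928.9 = 149.5529
RT60 = 149.5529 / 168.7102 = 0.886

0.886 s


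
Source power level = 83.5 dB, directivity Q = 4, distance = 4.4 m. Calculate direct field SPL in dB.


Given values:
  Lw = 83.5 dB, Q = 4, r = 4.4 m
Formula: SPL = Lw + 10 * log10(Q / (4 * pi * r^2))
Compute 4 * pi * r^2 = 4 * pi * 4.4^2 = 243.2849
Compute Q / denom = 4 / 243.2849 = 0.01644163
Compute 10 * log10(0.01644163) = -17.8406
SPL = 83.5 + (-17.8406) = 65.66

65.66 dB


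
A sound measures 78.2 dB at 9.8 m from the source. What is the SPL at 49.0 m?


Given values:
  SPL1 = 78.2 dB, r1 = 9.8 m, r2 = 49.0 m
Formula: SPL2 = SPL1 - 20 * log10(r2 / r1)
Compute ratio: r2 / r1 = 49.0 / 9.8 = 5.0
Compute log10: log10(5.0) = 0.69897
Compute drop: 20 * 0.69897 = 13.9794
SPL2 = 78.2 - 13.9794 = 64.22

64.22 dB


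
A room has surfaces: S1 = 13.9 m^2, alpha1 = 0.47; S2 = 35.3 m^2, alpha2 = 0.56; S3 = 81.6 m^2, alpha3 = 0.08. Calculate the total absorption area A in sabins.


Given surfaces:
  Surface 1: 13.9 * 0.47 = 6.533
  Surface 2: 35.3 * 0.56 = 19.768
  Surface 3: 81.6 * 0.08 = 6.528
Formula: A = sum(Si * alpha_i)
A = 6.533 + 19.768 + 6.528
A = 32.83

32.83 sabins


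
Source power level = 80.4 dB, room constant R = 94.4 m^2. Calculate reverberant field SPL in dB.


Given values:
  Lw = 80.4 dB, R = 94.4 m^2
Formula: SPL = Lw + 10 * log10(4 / R)
Compute 4 / R = 4 / 94.4 = 0.042373
Compute 10 * log10(0.042373) = -13.7291
SPL = 80.4 + (-13.7291) = 66.67

66.67 dB


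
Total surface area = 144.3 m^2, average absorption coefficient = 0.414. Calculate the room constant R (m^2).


Given values:
  S = 144.3 m^2, alpha = 0.414
Formula: R = S * alpha / (1 - alpha)
Numerator: 144.3 * 0.414 = 59.7402
Denominator: 1 - 0.414 = 0.586
R = 59.7402 / 0.586 = 101.95

101.95 m^2


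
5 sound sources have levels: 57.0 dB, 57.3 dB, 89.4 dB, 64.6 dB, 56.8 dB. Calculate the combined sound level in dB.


Formula: L_total = 10 * log10( sum(10^(Li/10)) )
  Source 1: 10^(57.0/10) = 501187.2336
  Source 2: 10^(57.3/10) = 537031.7964
  Source 3: 10^(89.4/10) = 870963589.9561
  Source 4: 10^(64.6/10) = 2884031.5031
  Source 5: 10^(56.8/10) = 478630.0923
Sum of linear values = 875364470.5815
L_total = 10 * log10(875364470.5815) = 89.42

89.42 dB


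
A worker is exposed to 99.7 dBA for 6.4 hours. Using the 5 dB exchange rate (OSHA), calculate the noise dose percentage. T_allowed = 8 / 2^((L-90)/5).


Given values:
  L = 99.7 dBA, T = 6.4 hours
Formula: T_allowed = 8 / 2^((L - 90) / 5)
Compute exponent: (99.7 - 90) / 5 = 1.94
Compute 2^(1.94) = 3.837056
T_allowed = 8 / 3.837056 = 2.084932 hours
Dose = (T / T_allowed) * 100
Dose = (6.4 / 2.084932) * 100 = 306.96

306.96 %


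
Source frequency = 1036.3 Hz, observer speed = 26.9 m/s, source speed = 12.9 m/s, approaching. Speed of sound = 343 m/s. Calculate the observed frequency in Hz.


Given values:
  f_s = 1036.3 Hz, v_o = 26.9 m/s, v_s = 12.9 m/s
  Direction: approaching
Formula: f_o = f_s * (c + v_o) / (c - v_s)
Numerator: c + v_o = 343 + 26.9 = 369.9
Denominator: c - v_s = 343 - 12.9 = 330.1
f_o = 1036.3 * 369.9 / 330.1 = 1161.25

1161.25 Hz


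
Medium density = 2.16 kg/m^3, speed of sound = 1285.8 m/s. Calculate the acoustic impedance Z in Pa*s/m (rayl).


Given values:
  rho = 2.16 kg/m^3
  c = 1285.8 m/s
Formula: Z = rho * c
Z = 2.16 * 1285.8
Z = 2777.33

2777.33 rayl


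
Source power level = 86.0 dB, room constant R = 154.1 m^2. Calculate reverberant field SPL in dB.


Given values:
  Lw = 86.0 dB, R = 154.1 m^2
Formula: SPL = Lw + 10 * log10(4 / R)
Compute 4 / R = 4 / 154.1 = 0.025957
Compute 10 * log10(0.025957) = -15.8575
SPL = 86.0 + (-15.8575) = 70.14

70.14 dB


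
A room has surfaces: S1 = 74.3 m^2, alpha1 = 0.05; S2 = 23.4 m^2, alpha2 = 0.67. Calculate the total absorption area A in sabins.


Given surfaces:
  Surface 1: 74.3 * 0.05 = 3.715
  Surface 2: 23.4 * 0.67 = 15.678
Formula: A = sum(Si * alpha_i)
A = 3.715 + 15.678
A = 19.39

19.39 sabins


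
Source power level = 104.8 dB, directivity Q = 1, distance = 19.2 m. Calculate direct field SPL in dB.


Given values:
  Lw = 104.8 dB, Q = 1, r = 19.2 m
Formula: SPL = Lw + 10 * log10(Q / (4 * pi * r^2))
Compute 4 * pi * r^2 = 4 * pi * 19.2^2 = 4632.4669
Compute Q / denom = 1 / 4632.4669 = 0.00021587
Compute 10 * log10(0.00021587) = -36.6581
SPL = 104.8 + (-36.6581) = 68.14

68.14 dB


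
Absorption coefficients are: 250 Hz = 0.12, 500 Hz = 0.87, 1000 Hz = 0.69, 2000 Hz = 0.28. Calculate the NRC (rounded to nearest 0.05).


Given values:
  a_250 = 0.12, a_500 = 0.87
  a_1000 = 0.69, a_2000 = 0.28
Formula: NRC = (a250 + a500 + a1000 + a2000) / 4
Sum = 0.12 + 0.87 + 0.69 + 0.28 = 1.96
NRC = 1.96 / 4 = 0.49
Rounded to nearest 0.05: 0.5

0.5


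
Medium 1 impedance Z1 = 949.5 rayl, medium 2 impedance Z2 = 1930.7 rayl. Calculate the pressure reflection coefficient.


Given values:
  Z1 = 949.5 rayl, Z2 = 1930.7 rayl
Formula: R = (Z2 - Z1) / (Z2 + Z1)
Numerator: Z2 - Z1 = 1930.7 - 949.5 = 981.2
Denominator: Z2 + Z1 = 1930.7 + 949.5 = 2880.2
R = 981.2 / 2880.2 = 0.3407

0.3407


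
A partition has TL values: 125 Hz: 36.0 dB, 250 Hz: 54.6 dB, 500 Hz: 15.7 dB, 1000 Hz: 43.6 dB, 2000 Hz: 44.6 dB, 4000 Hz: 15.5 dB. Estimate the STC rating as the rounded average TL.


Given TL values at each frequency:
  125 Hz: 36.0 dB
  250 Hz: 54.6 dB
  500 Hz: 15.7 dB
  1000 Hz: 43.6 dB
  2000 Hz: 44.6 dB
  4000 Hz: 15.5 dB
Formula: STC ~ round(average of TL values)
Sum = 36.0 + 54.6 + 15.7 + 43.6 + 44.6 + 15.5 = 210.0
Average = 210.0 / 6 = 35.0
Rounded: 35

35


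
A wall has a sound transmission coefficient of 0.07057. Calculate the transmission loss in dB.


Given values:
  tau = 0.07057
Formula: TL = 10 * log10(1 / tau)
Compute 1 / tau = 1 / 0.07057 = 14.1703
Compute log10(14.1703) = 1.151379
TL = 10 * 1.151379 = 11.51

11.51 dB


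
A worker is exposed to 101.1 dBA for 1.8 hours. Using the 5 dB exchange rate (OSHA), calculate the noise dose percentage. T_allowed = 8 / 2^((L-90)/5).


Given values:
  L = 101.1 dBA, T = 1.8 hours
Formula: T_allowed = 8 / 2^((L - 90) / 5)
Compute exponent: (101.1 - 90) / 5 = 2.22
Compute 2^(2.22) = 4.658934
T_allowed = 8 / 4.658934 = 1.717131 hours
Dose = (T / T_allowed) * 100
Dose = (1.8 / 1.717131) * 100 = 104.83

104.83 %


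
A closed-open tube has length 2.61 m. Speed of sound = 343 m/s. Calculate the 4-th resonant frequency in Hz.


Given values:
  Tube type: closed-open, L = 2.61 m, c = 343 m/s, n = 4
Formula: f_n = (2n - 1) * c / (4 * L)
Compute 2n - 1 = 2*4 - 1 = 7
Compute 4 * L = 4 * 2.61 = 10.44
f = 7 * 343 / 10.44
f = 229.98

229.98 Hz


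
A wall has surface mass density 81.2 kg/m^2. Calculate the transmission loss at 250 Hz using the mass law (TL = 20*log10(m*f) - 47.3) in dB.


Given values:
  m = 81.2 kg/m^2, f = 250 Hz
Formula: TL = 20 * log10(m * f) - 47.3
Compute m * f = 81.2 * 250 = 20300.0
Compute log10(20300.0) = 4.307496
Compute 20 * 4.307496 = 86.1499
TL = 86.1499 - 47.3 = 38.85

38.85 dB


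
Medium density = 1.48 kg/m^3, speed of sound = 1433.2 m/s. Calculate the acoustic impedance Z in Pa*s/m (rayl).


Given values:
  rho = 1.48 kg/m^3
  c = 1433.2 m/s
Formula: Z = rho * c
Z = 1.48 * 1433.2
Z = 2121.14

2121.14 rayl


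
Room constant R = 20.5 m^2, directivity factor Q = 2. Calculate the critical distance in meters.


Given values:
  R = 20.5 m^2, Q = 2
Formula: d_c = 0.141 * sqrt(Q * R)
Compute Q * R = 2 * 20.5 = 41.0
Compute sqrt(41.0) = 6.4031
d_c = 0.141 * 6.4031 = 0.903

0.903 m


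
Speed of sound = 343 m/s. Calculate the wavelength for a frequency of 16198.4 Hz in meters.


Given values:
  c = 343 m/s, f = 16198.4 Hz
Formula: lambda = c / f
lambda = 343 / 16198.4
lambda = 0.0212

0.0212 m


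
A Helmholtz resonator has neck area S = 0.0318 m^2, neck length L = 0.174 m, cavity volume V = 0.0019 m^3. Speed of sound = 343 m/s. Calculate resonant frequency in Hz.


Given values:
  S = 0.0318 m^2, L = 0.174 m, V = 0.0019 m^3, c = 343 m/s
Formula: f = (c / (2*pi)) * sqrt(S / (V * L))
Compute V * L = 0.0019 * 0.174 = 0.0003306
Compute S / (V * L) = 0.0318 / 0.0003306 = 96.1887
Compute sqrt(96.1887) = 9.807584
Compute c / (2*pi) = 343 / 6.283185 = 54.590148
f = 54.590148 * 9.807584 = 535.4

535.4 Hz


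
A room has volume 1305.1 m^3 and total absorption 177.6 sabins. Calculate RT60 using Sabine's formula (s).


Given values:
  V = 1305.1 m^3
  A = 177.6 sabins
Formula: RT60 = 0.161 * V / A
Numerator: 0.161 * 1305.1 = 210.1211
RT60 = 210.1211 / 177.6 = 1.183

1.183 s


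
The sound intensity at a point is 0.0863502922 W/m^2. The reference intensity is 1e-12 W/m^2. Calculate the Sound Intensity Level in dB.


Given values:
  I = 0.0863502922 W/m^2
  I_ref = 1e-12 W/m^2
Formula: SIL = 10 * log10(I / I_ref)
Compute ratio: I / I_ref = 86350292200
Compute log10: log10(86350292200) = 10.936264
Multiply: SIL = 10 * 10.936264 = 109.36

109.36 dB


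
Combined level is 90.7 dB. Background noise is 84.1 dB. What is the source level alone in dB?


Given values:
  L_total = 90.7 dB, L_bg = 84.1 dB
Formula: L_source = 10 * log10(10^(L_total/10) - 10^(L_bg/10))
Convert to linear:
  10^(90.7/10) = 1174897554.9395
  10^(84.1/10) = 257039578.2769
Difference: 1174897554.9395 - 257039578.2769 = 917857976.6626
L_source = 10 * log10(917857976.6626) = 89.63

89.63 dB


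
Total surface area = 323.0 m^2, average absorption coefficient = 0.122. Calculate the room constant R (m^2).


Given values:
  S = 323.0 m^2, alpha = 0.122
Formula: R = S * alpha / (1 - alpha)
Numerator: 323.0 * 0.122 = 39.406
Denominator: 1 - 0.122 = 0.878
R = 39.406 / 0.878 = 44.88

44.88 m^2


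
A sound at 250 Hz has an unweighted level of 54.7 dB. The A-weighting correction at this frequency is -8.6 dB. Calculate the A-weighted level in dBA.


Given values:
  SPL = 54.7 dB
  A-weighting at 250 Hz = -8.6 dB
Formula: L_A = SPL + A_weight
L_A = 54.7 + (-8.6)
L_A = 46.1

46.1 dBA


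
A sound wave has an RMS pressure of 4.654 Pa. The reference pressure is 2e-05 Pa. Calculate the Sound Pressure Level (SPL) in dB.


Given values:
  p = 4.654 Pa
  p_ref = 2e-05 Pa
Formula: SPL = 20 * log10(p / p_ref)
Compute ratio: p / p_ref = 4.654 / 2e-05 = 232700
Compute log10: log10(232700) = 5.366796
Multiply: SPL = 20 * 5.366796 = 107.34

107.34 dB


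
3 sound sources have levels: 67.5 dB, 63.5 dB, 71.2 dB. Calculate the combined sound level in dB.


Formula: L_total = 10 * log10( sum(10^(Li/10)) )
  Source 1: 10^(67.5/10) = 5623413.2519
  Source 2: 10^(63.5/10) = 2238721.1386
  Source 3: 10^(71.2/10) = 13182567.3856
Sum of linear values = 21044701.7761
L_total = 10 * log10(21044701.7761) = 73.23

73.23 dB


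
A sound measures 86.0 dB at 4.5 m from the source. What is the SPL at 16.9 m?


Given values:
  SPL1 = 86.0 dB, r1 = 4.5 m, r2 = 16.9 m
Formula: SPL2 = SPL1 - 20 * log10(r2 / r1)
Compute ratio: r2 / r1 = 16.9 / 4.5 = 3.7556
Compute log10: log10(3.7556) = 0.574679
Compute drop: 20 * 0.574679 = 11.4936
SPL2 = 86.0 - 11.4936 = 74.51

74.51 dB


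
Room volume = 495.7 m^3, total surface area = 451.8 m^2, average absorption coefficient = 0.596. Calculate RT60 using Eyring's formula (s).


Given values:
  V = 495.7 m^3, S = 451.8 m^2, alpha = 0.596
Formula: RT60 = 0.161 * V / (-S * ln(1 - alpha))
Compute ln(1 - 0.596) = ln(0.404) = -0.90634
Denominator: -451.8 * -0.90634 = 409.4844
Numerator: 0.161 * 495.7 = 79.8077
RT60 = 79.8077 / 409.4844 = 0.195

0.195 s


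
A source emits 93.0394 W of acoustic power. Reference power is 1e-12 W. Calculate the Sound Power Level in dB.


Given values:
  W = 93.0394 W
  W_ref = 1e-12 W
Formula: SWL = 10 * log10(W / W_ref)
Compute ratio: W / W_ref = 93039400000000
Compute log10: log10(93039400000000) = 13.968667
Multiply: SWL = 10 * 13.968667 = 139.69

139.69 dB


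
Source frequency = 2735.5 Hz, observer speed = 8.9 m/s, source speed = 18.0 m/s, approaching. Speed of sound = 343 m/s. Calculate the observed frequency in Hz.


Given values:
  f_s = 2735.5 Hz, v_o = 8.9 m/s, v_s = 18.0 m/s
  Direction: approaching
Formula: f_o = f_s * (c + v_o) / (c - v_s)
Numerator: c + v_o = 343 + 8.9 = 351.9
Denominator: c - v_s = 343 - 18.0 = 325.0
f_o = 2735.5 * 351.9 / 325.0 = 2961.92

2961.92 Hz


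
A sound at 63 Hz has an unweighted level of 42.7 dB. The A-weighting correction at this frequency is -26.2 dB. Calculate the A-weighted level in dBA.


Given values:
  SPL = 42.7 dB
  A-weighting at 63 Hz = -26.2 dB
Formula: L_A = SPL + A_weight
L_A = 42.7 + (-26.2)
L_A = 16.5

16.5 dBA


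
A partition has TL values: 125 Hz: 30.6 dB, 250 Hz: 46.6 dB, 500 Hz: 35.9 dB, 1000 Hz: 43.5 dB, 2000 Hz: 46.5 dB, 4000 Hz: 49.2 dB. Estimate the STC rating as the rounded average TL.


Given TL values at each frequency:
  125 Hz: 30.6 dB
  250 Hz: 46.6 dB
  500 Hz: 35.9 dB
  1000 Hz: 43.5 dB
  2000 Hz: 46.5 dB
  4000 Hz: 49.2 dB
Formula: STC ~ round(average of TL values)
Sum = 30.6 + 46.6 + 35.9 + 43.5 + 46.5 + 49.2 = 252.3
Average = 252.3 / 6 = 42.05
Rounded: 42

42


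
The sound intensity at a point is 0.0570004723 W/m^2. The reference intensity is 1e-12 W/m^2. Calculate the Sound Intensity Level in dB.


Given values:
  I = 0.0570004723 W/m^2
  I_ref = 1e-12 W/m^2
Formula: SIL = 10 * log10(I / I_ref)
Compute ratio: I / I_ref = 57000472300
Compute log10: log10(57000472300) = 10.755878
Multiply: SIL = 10 * 10.755878 = 107.56

107.56 dB


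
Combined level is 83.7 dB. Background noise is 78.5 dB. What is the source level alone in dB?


Given values:
  L_total = 83.7 dB, L_bg = 78.5 dB
Formula: L_source = 10 * log10(10^(L_total/10) - 10^(L_bg/10))
Convert to linear:
  10^(83.7/10) = 234422881.532
  10^(78.5/10) = 70794578.4384
Difference: 234422881.532 - 70794578.4384 = 163628303.0936
L_source = 10 * log10(163628303.0936) = 82.14

82.14 dB


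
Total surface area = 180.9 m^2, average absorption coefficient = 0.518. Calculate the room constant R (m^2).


Given values:
  S = 180.9 m^2, alpha = 0.518
Formula: R = S * alpha / (1 - alpha)
Numerator: 180.9 * 0.518 = 93.7062
Denominator: 1 - 0.518 = 0.482
R = 93.7062 / 0.482 = 194.41

194.41 m^2


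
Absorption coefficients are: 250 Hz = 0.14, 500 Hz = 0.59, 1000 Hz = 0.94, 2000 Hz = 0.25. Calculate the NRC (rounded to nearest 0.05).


Given values:
  a_250 = 0.14, a_500 = 0.59
  a_1000 = 0.94, a_2000 = 0.25
Formula: NRC = (a250 + a500 + a1000 + a2000) / 4
Sum = 0.14 + 0.59 + 0.94 + 0.25 = 1.92
NRC = 1.92 / 4 = 0.48
Rounded to nearest 0.05: 0.5

0.5


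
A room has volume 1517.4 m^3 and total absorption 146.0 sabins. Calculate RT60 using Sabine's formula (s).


Given values:
  V = 1517.4 m^3
  A = 146.0 sabins
Formula: RT60 = 0.161 * V / A
Numerator: 0.161 * 1517.4 = 244.3014
RT60 = 244.3014 / 146.0 = 1.673

1.673 s


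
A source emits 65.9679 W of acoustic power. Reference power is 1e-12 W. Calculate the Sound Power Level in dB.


Given values:
  W = 65.9679 W
  W_ref = 1e-12 W
Formula: SWL = 10 * log10(W / W_ref)
Compute ratio: W / W_ref = 65967900000000
Compute log10: log10(65967900000000) = 13.819333
Multiply: SWL = 10 * 13.819333 = 138.19

138.19 dB


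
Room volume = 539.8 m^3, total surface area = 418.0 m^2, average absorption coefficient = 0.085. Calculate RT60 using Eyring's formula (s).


Given values:
  V = 539.8 m^3, S = 418.0 m^2, alpha = 0.085
Formula: RT60 = 0.161 * V / (-S * ln(1 - alpha))
Compute ln(1 - 0.085) = ln(0.915) = -0.088831
Denominator: -418.0 * -0.088831 = 37.1314
Numerator: 0.161 * 539.8 = 86.9078
RT60 = 86.9078 / 37.1314 = 2.341

2.341 s


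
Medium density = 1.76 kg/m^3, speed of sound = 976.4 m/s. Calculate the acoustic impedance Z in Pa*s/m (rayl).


Given values:
  rho = 1.76 kg/m^3
  c = 976.4 m/s
Formula: Z = rho * c
Z = 1.76 * 976.4
Z = 1718.46

1718.46 rayl


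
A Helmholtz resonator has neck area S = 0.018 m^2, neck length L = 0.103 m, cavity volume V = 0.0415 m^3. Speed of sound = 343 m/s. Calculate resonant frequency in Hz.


Given values:
  S = 0.018 m^2, L = 0.103 m, V = 0.0415 m^3, c = 343 m/s
Formula: f = (c / (2*pi)) * sqrt(S / (V * L))
Compute V * L = 0.0415 * 0.103 = 0.0042745
Compute S / (V * L) = 0.018 / 0.0042745 = 4.211
Compute sqrt(4.211) = 2.052072
Compute c / (2*pi) = 343 / 6.283185 = 54.590148
f = 54.590148 * 2.052072 = 112.02

112.02 Hz


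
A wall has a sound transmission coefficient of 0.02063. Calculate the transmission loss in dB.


Given values:
  tau = 0.02063
Formula: TL = 10 * log10(1 / tau)
Compute 1 / tau = 1 / 0.02063 = 48.4731
Compute log10(48.4731) = 1.685501
TL = 10 * 1.685501 = 16.86

16.86 dB
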